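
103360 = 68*1520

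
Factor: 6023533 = 6023533^1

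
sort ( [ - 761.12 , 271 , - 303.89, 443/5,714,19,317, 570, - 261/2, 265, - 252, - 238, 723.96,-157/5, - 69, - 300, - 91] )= [-761.12 , - 303.89, - 300 , - 252, - 238, - 261/2 , - 91,-69, - 157/5 , 19,443/5, 265,271, 317, 570,714,723.96]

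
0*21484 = 0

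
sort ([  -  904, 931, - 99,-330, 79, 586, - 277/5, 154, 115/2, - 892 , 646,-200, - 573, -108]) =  [ - 904,  -  892, - 573, - 330,-200,-108, - 99, - 277/5, 115/2,79, 154, 586, 646,  931]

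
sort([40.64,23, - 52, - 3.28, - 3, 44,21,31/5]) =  [ - 52, - 3.28, - 3,  31/5,21,23,  40.64, 44]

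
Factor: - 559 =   -  13^1*43^1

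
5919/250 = 23 + 169/250 = 23.68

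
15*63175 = 947625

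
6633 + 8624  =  15257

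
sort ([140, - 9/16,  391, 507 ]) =[-9/16,140,391 , 507 ] 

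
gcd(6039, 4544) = 1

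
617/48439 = 617/48439 = 0.01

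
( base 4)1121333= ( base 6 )42355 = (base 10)5759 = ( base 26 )8DD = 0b1011001111111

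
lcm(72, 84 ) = 504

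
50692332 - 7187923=43504409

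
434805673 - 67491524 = 367314149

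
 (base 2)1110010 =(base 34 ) 3C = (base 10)114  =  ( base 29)3r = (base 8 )162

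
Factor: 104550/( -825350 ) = -123/971 = - 3^1*41^1*971^(  -  1) 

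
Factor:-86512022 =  - 2^1 * 43256011^1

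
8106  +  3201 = 11307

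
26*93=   2418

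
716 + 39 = 755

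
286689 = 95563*3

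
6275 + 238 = 6513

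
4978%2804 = 2174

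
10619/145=10619/145 = 73.23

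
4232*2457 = 10398024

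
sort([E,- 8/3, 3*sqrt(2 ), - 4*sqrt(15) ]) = [- 4*sqrt( 15 ), - 8/3,  E,  3*sqrt ( 2 )] 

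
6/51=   2/17 = 0.12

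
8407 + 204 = 8611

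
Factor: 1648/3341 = 2^4*13^(-1)*103^1*257^(-1) 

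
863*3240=2796120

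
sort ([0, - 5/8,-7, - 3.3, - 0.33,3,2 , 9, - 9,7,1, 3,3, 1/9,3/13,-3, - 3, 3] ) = [ - 9, - 7, - 3.3, - 3, - 3, - 5/8, -0.33,0,  1/9,3/13,1,2, 3,  3,  3, 3,7,9]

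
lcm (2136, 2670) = 10680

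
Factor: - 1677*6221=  - 10432617 = - 3^1*13^1*43^1*6221^1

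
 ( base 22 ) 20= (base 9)48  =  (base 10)44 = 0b101100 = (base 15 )2e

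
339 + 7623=7962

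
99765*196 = 19553940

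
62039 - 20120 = 41919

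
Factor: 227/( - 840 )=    -2^( - 3 )*3^ ( - 1 )*5^ ( - 1) * 7^( - 1)*227^1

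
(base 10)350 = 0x15e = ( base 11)299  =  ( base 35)A0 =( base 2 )101011110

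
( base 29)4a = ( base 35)3L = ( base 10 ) 126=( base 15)86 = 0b1111110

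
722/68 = 361/34  =  10.62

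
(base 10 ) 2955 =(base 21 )6ef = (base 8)5613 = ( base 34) 2IV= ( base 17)A3E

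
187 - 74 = 113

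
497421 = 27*18423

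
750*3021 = 2265750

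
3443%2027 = 1416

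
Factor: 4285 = 5^1*857^1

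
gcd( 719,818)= 1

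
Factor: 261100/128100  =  373/183  =  3^( - 1) * 61^( -1)*373^1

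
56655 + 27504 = 84159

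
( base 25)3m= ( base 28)3D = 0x61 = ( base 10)97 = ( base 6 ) 241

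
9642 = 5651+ 3991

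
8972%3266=2440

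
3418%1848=1570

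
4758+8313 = 13071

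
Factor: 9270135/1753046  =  2^( - 1 )* 3^2*5^1*7^1*29429^1*876523^( - 1) 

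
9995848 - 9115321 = 880527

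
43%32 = 11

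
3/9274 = 3/9274 = 0.00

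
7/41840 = 7/41840 = 0.00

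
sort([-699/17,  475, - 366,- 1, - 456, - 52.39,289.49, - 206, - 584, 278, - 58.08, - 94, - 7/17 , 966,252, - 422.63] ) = [-584,-456, - 422.63, - 366 ,-206, - 94, - 58.08, - 52.39, - 699/17, - 1,-7/17,252, 278, 289.49, 475, 966]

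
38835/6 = 12945/2=6472.50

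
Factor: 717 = 3^1*  239^1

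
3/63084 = 1/21028= 0.00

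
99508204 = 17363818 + 82144386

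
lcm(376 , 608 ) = 28576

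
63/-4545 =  - 1+498/505=-0.01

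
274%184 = 90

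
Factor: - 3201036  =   - 2^2*3^1*61^1*4373^1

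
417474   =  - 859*( - 486) 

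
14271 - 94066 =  - 79795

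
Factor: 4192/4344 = 2^2*3^(  -  1)*131^1 * 181^(-1 )=524/543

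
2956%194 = 46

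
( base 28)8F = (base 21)B8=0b11101111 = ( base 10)239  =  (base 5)1424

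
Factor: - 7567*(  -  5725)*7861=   5^2*7^2*23^1*47^1*229^1*1123^1= 340546970575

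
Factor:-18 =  - 2^1 * 3^2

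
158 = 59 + 99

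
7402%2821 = 1760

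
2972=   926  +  2046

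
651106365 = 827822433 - 176716068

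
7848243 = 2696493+5151750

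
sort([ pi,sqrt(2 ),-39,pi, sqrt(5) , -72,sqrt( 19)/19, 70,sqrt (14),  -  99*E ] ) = [ - 99*E, - 72,  -  39 , sqrt( 19)/19,sqrt (2),sqrt( 5), pi,pi, sqrt(14 ) , 70 ] 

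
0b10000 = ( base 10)16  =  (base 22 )G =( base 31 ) G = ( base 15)11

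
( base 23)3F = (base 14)60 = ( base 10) 84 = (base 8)124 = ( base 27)33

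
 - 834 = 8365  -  9199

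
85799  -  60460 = 25339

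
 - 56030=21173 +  - 77203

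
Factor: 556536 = 2^3*3^1  *  23189^1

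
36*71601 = 2577636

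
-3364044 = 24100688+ - 27464732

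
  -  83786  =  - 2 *41893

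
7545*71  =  535695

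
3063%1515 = 33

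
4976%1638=62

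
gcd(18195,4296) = 3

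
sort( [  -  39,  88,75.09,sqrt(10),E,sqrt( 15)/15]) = [-39,sqrt(15 )/15,E, sqrt(10 ), 75.09,88]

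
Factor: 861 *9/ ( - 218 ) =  - 2^( - 1)*3^3*7^1 *41^1*109^(-1) = - 7749/218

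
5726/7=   818 = 818.00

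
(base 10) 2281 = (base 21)53d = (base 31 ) 2BI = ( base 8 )4351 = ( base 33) 234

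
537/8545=537/8545=0.06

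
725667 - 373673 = 351994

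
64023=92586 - 28563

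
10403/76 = 10403/76 = 136.88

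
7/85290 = 7/85290=0.00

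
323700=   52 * 6225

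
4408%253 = 107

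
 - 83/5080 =  -  1 + 4997/5080= -  0.02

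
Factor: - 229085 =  -5^1 * 45817^1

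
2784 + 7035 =9819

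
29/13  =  29/13 = 2.23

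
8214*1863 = 15302682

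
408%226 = 182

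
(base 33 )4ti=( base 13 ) 2571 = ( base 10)5331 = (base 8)12323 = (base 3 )21022110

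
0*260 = 0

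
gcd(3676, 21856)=4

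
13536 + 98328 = 111864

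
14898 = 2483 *6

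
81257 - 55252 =26005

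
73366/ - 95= - 773+ 69/95= - 772.27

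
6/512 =3/256 = 0.01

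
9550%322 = 212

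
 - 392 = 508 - 900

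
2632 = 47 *56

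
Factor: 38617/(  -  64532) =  - 529/884 = -2^ (-2)*13^( - 1 ) * 17^(-1)*23^2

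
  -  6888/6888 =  - 1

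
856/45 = 856/45 = 19.02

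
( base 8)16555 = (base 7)30651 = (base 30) 8b3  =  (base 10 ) 7533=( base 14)2A61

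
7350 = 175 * 42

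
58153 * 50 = 2907650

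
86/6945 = 86/6945  =  0.01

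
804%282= 240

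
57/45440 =57/45440 = 0.00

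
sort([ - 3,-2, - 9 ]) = [ - 9,-3, - 2 ]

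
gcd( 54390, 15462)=6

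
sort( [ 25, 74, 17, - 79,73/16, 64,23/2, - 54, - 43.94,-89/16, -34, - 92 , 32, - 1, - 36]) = [ - 92,-79 , - 54,-43.94, - 36, - 34, - 89/16,-1,73/16,  23/2, 17, 25,32, 64,  74]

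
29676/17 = 29676/17 =1745.65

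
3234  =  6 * 539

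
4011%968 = 139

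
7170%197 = 78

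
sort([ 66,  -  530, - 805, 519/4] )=[  -  805, - 530, 66, 519/4] 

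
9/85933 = 9/85933 = 0.00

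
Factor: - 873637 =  - 431^1*2027^1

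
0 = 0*8728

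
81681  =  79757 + 1924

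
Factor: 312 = 2^3 * 3^1*13^1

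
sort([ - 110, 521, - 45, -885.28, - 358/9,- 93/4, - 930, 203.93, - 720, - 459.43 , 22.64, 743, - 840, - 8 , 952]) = [-930,  -  885.28, - 840, - 720, - 459.43, - 110,- 45, - 358/9, - 93/4, - 8, 22.64, 203.93,521, 743,  952]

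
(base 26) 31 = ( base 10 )79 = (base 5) 304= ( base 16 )4F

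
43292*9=389628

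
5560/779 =7 + 107/779 = 7.14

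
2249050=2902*775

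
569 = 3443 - 2874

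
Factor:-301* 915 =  - 275415 = - 3^1*5^1 * 7^1 * 43^1 * 61^1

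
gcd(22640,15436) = 4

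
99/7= 14 + 1/7 = 14.14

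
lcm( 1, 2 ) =2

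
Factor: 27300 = 2^2  *3^1*5^2*7^1* 13^1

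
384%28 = 20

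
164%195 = 164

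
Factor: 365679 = 3^2 * 41^1 * 991^1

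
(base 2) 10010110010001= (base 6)112305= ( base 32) 9ch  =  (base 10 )9617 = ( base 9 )14165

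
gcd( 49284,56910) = 6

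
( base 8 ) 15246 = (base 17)16a5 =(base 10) 6822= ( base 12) 3B46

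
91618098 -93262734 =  - 1644636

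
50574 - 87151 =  - 36577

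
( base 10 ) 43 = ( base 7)61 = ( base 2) 101011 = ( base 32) 1B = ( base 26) 1h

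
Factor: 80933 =80933^1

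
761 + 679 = 1440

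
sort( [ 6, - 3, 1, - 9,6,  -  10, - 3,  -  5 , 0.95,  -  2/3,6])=[ - 10, - 9,  -  5,-3, - 3,- 2/3, 0.95, 1,6, 6, 6 ]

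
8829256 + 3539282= 12368538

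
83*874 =72542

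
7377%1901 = 1674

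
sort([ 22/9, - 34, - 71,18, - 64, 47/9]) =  [ - 71, - 64, - 34,22/9, 47/9, 18 ] 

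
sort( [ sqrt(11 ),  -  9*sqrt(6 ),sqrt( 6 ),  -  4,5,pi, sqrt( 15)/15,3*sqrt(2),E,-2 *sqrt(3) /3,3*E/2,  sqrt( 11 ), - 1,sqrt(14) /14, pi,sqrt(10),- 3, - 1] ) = [  -  9*sqrt(6),-4,  -  3, - 2*sqrt( 3 ) /3,  -  1, - 1 , sqrt(15 ) /15,sqrt(14) /14, sqrt(6), E  ,  pi, pi,sqrt(10),sqrt(11 ),sqrt(11),3*E/2, 3*sqrt( 2),  5]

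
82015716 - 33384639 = 48631077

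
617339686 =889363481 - 272023795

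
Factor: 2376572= 2^2  *11^1*54013^1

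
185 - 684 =  -  499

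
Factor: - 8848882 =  - 2^1*7^1*23^1*27481^1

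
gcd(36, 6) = 6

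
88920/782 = 44460/391=113.71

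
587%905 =587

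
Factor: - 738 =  - 2^1*3^2*41^1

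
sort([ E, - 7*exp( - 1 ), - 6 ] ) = [ - 6, -7*exp( - 1), E]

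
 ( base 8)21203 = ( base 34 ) 7LT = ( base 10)8835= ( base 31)960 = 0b10001010000011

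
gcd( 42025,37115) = 5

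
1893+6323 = 8216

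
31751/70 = 453 + 41/70 = 453.59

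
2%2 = 0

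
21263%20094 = 1169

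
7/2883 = 7/2883 = 0.00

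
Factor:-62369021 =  - 11^1*13^1*436147^1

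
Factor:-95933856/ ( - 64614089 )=2^5*3^1*17^1*29^1 *83^(-1)*89^( - 1 )*2027^1* 8747^( - 1 )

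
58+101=159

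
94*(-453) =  - 42582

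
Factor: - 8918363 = -53^1*191^1*881^1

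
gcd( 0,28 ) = 28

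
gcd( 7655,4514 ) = 1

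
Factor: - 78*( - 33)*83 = 2^1*3^2 * 11^1*13^1*83^1 = 213642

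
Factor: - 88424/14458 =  - 44212/7229 = - 2^2*7^1*1579^1*7229^(- 1)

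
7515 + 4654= 12169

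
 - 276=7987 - 8263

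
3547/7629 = 3547/7629 = 0.46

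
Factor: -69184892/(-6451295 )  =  2^2*5^ ( - 1 )*7^1*1290259^(-1) *2470889^1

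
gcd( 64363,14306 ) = 1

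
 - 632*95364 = -60270048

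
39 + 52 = 91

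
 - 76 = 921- 997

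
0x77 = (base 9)142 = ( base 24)4N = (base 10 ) 119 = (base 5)434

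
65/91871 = 5/7067=0.00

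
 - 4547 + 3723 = -824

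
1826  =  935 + 891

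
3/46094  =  3/46094= 0.00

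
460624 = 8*57578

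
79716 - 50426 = 29290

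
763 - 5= 758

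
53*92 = 4876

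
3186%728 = 274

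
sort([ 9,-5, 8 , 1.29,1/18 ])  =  [ - 5,1/18,1.29 , 8,9 ] 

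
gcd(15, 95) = 5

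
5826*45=262170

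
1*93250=93250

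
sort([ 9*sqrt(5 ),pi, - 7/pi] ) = [ - 7/pi,pi, 9 * sqrt(5 )]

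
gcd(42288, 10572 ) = 10572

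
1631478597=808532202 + 822946395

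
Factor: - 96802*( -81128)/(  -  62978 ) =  - 3926676328/31489 =- 2^3*29^1*1669^1*10141^1 *31489^(  -  1) 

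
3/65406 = 1/21802=0.00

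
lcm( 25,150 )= 150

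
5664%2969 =2695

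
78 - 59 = 19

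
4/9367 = 4/9367 = 0.00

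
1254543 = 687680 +566863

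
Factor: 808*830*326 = 2^5*5^1 *83^1*101^1*163^1 = 218628640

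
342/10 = 171/5   =  34.20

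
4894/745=6 + 424/745 = 6.57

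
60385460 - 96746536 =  - 36361076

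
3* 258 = 774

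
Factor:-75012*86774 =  - 2^3*3^1*7^1*19^1*  43^1 * 47^1*1009^1 = - 6509091288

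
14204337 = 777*18281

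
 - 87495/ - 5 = 17499/1 = 17499.00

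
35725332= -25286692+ 61012024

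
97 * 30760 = 2983720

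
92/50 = 1 + 21/25  =  1.84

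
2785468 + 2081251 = 4866719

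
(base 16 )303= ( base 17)2b6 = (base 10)771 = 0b1100000011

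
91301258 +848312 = 92149570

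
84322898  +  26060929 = 110383827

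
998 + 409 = 1407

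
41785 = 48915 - 7130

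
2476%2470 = 6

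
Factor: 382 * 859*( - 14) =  - 4593932 = - 2^2*7^1 * 191^1*859^1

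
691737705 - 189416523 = 502321182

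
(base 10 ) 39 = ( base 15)29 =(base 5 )124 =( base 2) 100111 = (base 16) 27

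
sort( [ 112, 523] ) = [ 112,523] 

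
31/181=31/181 = 0.17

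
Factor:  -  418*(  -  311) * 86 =2^2*11^1*19^1*43^1 * 311^1  =  11179828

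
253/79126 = 253/79126 = 0.00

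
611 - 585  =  26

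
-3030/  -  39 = 77 + 9/13=77.69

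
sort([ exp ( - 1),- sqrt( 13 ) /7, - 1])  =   [ - 1, - sqrt (13)/7, exp(-1) ] 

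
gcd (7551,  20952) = 9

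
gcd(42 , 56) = 14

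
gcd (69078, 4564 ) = 2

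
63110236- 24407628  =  38702608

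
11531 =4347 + 7184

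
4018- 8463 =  - 4445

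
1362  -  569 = 793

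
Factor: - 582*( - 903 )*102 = 53605692=   2^2  *3^3 *7^1*17^1*43^1*97^1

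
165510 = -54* ( - 3065) 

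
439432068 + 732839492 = 1172271560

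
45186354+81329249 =126515603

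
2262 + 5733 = 7995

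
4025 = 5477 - 1452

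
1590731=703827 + 886904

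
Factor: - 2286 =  - 2^1*3^2*127^1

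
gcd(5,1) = 1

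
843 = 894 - 51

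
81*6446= 522126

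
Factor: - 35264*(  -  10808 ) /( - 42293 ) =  - 2^9 * 7^1 * 19^1*29^1 * 193^1*42293^( - 1 ) = - 381133312/42293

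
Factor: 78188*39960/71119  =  3124392480/71119 = 2^5* 3^3*5^1 * 11^1*37^1* 1777^1*71119^( -1 )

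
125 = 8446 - 8321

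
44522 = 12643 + 31879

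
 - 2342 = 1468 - 3810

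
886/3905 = 886/3905 = 0.23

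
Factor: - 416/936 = -2^2*3^(-2) = - 4/9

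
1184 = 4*296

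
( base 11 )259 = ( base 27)b9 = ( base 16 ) 132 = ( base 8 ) 462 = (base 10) 306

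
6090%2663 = 764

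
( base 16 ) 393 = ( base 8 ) 1623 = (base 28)14J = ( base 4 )32103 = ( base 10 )915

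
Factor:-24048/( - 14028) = 2^2*3^1*7^( - 1 ) = 12/7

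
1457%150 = 107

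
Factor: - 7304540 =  - 2^2*5^1*37^1* 9871^1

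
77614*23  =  1785122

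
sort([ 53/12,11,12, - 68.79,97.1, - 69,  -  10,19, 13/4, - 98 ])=[ - 98,-69,  -  68.79, - 10,13/4,53/12, 11 , 12, 19,  97.1 ] 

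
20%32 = 20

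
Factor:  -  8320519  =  - 8320519^1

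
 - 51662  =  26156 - 77818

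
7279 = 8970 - 1691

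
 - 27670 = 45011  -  72681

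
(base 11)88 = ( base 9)116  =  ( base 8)140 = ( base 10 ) 96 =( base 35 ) 2Q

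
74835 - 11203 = 63632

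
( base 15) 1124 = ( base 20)91E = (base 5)104014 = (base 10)3634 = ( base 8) 7062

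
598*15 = 8970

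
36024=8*4503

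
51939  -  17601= 34338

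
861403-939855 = - 78452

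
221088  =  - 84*(  -  2632)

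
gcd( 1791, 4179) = 597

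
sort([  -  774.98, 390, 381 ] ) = [ - 774.98, 381, 390]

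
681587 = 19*35873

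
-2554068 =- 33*77396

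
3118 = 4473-1355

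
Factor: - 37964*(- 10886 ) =2^3*5443^1*9491^1 = 413276104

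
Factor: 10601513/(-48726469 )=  - 11^ (-1 )*13^1 * 19^(-1 )*233141^( - 1 ) * 815501^1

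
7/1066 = 7/1066 = 0.01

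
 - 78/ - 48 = 1 + 5/8 = 1.62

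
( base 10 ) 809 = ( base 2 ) 1100101001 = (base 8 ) 1451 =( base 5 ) 11214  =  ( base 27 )12q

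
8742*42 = 367164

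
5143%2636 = 2507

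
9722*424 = 4122128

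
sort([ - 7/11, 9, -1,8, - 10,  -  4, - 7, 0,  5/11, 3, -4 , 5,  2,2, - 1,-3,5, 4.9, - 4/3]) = [ - 10, - 7, - 4, - 4, -3, - 4/3, - 1, - 1,- 7/11, 0, 5/11, 2, 2, 3, 4.9, 5,5, 8,9]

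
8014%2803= 2408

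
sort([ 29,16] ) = [16, 29 ]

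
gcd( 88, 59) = 1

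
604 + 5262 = 5866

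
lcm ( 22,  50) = 550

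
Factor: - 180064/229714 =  - 272/347 = - 2^4*17^1*347^(-1)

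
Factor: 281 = 281^1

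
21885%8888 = 4109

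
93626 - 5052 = 88574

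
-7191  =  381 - 7572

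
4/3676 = 1/919  =  0.00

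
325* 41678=13545350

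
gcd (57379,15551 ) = 1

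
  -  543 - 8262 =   -  8805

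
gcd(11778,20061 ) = 3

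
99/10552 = 99/10552 = 0.01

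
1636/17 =96  +  4/17 =96.24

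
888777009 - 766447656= 122329353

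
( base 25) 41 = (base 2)1100101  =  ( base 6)245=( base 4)1211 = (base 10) 101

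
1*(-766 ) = -766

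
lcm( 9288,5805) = 46440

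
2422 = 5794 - 3372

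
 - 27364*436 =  - 11930704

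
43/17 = 43/17 = 2.53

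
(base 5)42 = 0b10110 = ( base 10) 22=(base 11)20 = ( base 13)19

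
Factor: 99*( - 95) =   -  3^2*5^1*  11^1*19^1=- 9405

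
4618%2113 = 392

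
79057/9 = 8784 + 1/9 = 8784.11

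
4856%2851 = 2005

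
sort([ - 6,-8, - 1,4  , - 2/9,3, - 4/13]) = [ - 8, - 6,  -  1, - 4/13, - 2/9,  3, 4] 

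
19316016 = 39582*488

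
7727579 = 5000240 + 2727339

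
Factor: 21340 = 2^2*5^1*11^1  *  97^1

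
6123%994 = 159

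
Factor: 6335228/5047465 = 2^2*5^ (-1 )*23^( - 1 )*43891^( - 1) * 1583807^1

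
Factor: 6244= 2^2*7^1*223^1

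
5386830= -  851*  (- 6330)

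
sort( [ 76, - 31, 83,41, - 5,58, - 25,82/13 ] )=[ - 31, - 25, - 5,82/13,41,58,76,83]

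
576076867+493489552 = 1069566419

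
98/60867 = 98/60867 = 0.00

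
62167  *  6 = 373002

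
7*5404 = 37828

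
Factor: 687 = 3^1*229^1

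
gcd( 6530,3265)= 3265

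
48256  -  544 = 47712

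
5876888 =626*9388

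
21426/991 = 21426/991 = 21.62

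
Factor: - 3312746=-2^1*461^1*3593^1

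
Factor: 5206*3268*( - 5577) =-94882661016 = - 2^3*3^1*11^1*13^2*  19^2*43^1*137^1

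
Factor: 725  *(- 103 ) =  - 5^2*29^1 * 103^1  =  - 74675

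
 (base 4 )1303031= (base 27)a32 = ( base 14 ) 2989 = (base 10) 7373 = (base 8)16315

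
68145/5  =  13629 = 13629.00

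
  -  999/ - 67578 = 333/22526  =  0.01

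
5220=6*870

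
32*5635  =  180320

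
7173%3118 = 937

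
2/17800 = 1/8900=   0.00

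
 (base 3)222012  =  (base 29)OB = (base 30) nh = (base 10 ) 707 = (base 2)1011000011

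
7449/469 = 7449/469= 15.88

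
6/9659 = 6/9659= 0.00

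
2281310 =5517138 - 3235828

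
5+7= 12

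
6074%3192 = 2882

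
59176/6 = 29588/3=9862.67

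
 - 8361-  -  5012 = - 3349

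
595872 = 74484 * 8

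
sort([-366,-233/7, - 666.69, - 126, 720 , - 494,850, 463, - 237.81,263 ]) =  [ - 666.69, - 494,-366,-237.81,  -  126, - 233/7,263, 463,720, 850 ] 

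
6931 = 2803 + 4128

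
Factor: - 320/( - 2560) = 1/8 = 2^( - 3 )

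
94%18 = 4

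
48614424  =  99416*489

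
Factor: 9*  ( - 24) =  - 216= - 2^3*3^3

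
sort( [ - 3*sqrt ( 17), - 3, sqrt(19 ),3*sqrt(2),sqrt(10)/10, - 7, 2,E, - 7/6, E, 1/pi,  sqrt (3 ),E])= [ - 3* sqrt (17 ) , - 7, - 3, - 7/6,sqrt( 10)/10, 1/pi, sqrt( 3),2, E,E,E, 3 * sqrt( 2 ),sqrt( 19) ] 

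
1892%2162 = 1892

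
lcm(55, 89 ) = 4895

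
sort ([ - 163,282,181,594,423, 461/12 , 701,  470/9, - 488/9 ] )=[ - 163, - 488/9,461/12, 470/9 , 181,282, 423 , 594, 701 ] 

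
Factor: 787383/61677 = 7^( - 1)*11^( - 1)*983^1 = 983/77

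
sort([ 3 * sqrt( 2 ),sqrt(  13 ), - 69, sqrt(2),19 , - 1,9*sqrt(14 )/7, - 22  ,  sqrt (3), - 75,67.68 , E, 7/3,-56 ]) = [-75 , - 69,-56,-22, -1, sqrt(2),  sqrt(3),7/3,  E , sqrt(13 ) , 3*sqrt(2 ),9*sqrt(14)/7, 19 , 67.68]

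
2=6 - 4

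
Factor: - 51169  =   - 51169^1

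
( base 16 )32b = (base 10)811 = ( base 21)1HD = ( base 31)Q5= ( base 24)19j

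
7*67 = 469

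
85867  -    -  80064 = 165931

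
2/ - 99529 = -2/99529 = -  0.00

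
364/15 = 364/15 = 24.27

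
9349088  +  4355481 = 13704569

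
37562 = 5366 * 7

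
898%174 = 28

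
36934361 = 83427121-46492760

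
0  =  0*432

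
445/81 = 445/81 = 5.49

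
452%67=50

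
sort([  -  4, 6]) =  [-4,6 ] 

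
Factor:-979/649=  - 59^( - 1)*89^1 = - 89/59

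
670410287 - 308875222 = 361535065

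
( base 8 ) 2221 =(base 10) 1169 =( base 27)1G8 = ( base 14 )5d7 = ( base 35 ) xe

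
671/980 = 671/980 = 0.68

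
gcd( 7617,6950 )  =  1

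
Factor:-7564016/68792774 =-3782008/34396387=-2^3  *  472751^1 * 34396387^(-1 )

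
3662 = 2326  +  1336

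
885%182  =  157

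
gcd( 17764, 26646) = 8882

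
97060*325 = 31544500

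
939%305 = 24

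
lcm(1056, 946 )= 45408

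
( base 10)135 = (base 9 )160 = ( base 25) 5A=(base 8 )207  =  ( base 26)55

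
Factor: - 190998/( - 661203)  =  2^1*131^1 * 907^( - 1) = 262/907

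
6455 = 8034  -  1579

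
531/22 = 531/22 = 24.14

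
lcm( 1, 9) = 9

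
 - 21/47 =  - 21/47 =- 0.45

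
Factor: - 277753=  - 7^1*39679^1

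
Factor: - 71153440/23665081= - 2^5*5^1* 11^( - 1)*71^( - 1)*157^(  -  1)*193^( - 1 )*401^1*1109^1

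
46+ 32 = 78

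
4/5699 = 4/5699 = 0.00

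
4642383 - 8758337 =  - 4115954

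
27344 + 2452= 29796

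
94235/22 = 94235/22 = 4283.41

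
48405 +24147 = 72552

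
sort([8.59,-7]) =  [-7, 8.59 ]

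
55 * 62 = 3410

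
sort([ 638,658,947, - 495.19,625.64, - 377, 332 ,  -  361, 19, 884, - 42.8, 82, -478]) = [ - 495.19,- 478,  -  377, - 361, - 42.8, 19, 82,332,625.64, 638,  658, 884,947 ]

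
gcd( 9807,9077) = 1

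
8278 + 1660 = 9938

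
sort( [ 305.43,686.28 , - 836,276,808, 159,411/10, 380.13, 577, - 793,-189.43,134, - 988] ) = [ - 988, - 836, - 793, - 189.43,411/10,134,  159,276,305.43,380.13,577,686.28,808]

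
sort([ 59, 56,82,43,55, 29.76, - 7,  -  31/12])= [  -  7, - 31/12, 29.76, 43,55,56, 59  ,  82 ] 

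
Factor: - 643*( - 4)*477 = 2^2*3^2*53^1 * 643^1=1226844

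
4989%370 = 179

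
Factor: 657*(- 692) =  - 2^2*3^2*73^1*173^1 = - 454644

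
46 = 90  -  44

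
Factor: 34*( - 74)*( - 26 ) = 2^3*13^1 * 17^1*37^1=65416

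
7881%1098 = 195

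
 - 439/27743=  - 1+27304/27743 = - 0.02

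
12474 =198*63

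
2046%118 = 40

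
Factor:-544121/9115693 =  -509^1*1069^1*9115693^( - 1) 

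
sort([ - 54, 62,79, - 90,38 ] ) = [-90, -54,38, 62, 79 ]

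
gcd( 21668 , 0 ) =21668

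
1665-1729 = -64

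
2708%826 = 230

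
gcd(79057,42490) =1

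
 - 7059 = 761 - 7820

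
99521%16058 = 3173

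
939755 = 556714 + 383041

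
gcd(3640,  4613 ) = 7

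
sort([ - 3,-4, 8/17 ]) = [  -  4, - 3, 8/17] 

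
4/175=4/175=0.02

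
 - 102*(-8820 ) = 899640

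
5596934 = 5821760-224826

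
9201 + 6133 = 15334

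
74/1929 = 74/1929 = 0.04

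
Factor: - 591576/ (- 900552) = 157^1  *239^(-1 ) = 157/239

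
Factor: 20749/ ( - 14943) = -3^( - 1)*17^(-1) * 293^( - 1 )*20749^1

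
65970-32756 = 33214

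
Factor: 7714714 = 2^1* 7^1*643^1*857^1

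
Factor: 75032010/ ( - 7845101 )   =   - 2^1*3^2*5^1*11^(-1 )*713191^( - 1 )*833689^1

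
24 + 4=28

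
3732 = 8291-4559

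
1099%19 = 16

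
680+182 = 862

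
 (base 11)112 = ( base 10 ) 134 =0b10000110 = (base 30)4e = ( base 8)206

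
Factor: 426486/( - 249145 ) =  - 2^1*3^1 * 5^ ( - 1)*13^(  -  1)*3833^( - 1)*71081^1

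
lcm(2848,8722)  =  139552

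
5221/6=870 + 1/6=870.17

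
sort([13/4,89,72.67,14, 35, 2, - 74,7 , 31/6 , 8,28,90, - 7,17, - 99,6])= [ - 99, - 74, - 7,2, 13/4,31/6,  6, 7,  8,14,  17,28, 35 , 72.67 , 89,90 ]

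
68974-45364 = 23610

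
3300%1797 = 1503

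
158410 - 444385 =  - 285975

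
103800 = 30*3460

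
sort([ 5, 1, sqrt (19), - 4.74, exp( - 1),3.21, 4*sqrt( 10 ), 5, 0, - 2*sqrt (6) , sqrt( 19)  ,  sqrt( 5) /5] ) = [ - 2*sqrt (6),  -  4.74,0, exp( - 1) , sqrt(5) /5, 1,3.21,sqrt( 19),sqrt(19),5, 5,4*sqrt( 10) ]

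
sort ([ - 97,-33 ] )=[ - 97, - 33]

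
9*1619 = 14571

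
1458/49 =29 + 37/49= 29.76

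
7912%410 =122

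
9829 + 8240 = 18069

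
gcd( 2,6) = 2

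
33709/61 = 552 +37/61 = 552.61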